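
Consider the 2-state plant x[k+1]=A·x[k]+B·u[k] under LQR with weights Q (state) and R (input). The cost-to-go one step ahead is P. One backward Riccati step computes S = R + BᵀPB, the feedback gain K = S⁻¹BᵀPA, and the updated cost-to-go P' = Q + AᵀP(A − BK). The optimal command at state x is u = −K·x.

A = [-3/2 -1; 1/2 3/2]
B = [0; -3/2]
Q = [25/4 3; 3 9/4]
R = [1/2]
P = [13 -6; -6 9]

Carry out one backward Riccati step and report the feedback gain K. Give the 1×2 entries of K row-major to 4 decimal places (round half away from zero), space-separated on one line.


-0.9759 -1.4096

BᵀP = [9.0000 -13.5000]
S = R + BᵀPB = [1/2] + [20.2500] = [20.7500]
BᵀPA = [-20.2500 -29.2500]
K = S⁻¹·BᵀPA = [-0.9759 -1.4096]
A−BK = [-1.5000 -1.0000; -0.9639 -0.6145]
AᵀP(A−BK) = [20.7380 14.2048; 14.2048 10.0181]
P' = Q + AᵀP(A−BK) = [26.9880 17.2048; 17.2048 12.2681]
tr(P') = 39.2560


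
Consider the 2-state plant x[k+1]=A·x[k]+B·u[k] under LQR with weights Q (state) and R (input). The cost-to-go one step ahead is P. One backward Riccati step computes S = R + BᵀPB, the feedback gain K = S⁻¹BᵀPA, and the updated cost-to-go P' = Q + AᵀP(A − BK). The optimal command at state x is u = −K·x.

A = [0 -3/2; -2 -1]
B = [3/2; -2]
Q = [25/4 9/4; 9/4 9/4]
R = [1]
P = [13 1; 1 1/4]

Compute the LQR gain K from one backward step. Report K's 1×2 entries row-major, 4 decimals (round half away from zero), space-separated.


BᵀP = [17.5000 1.0000]
S = R + BᵀPB = [1] + [24.2500] = [25.2500]
BᵀPA = [-2.0000 -27.2500]
K = S⁻¹·BᵀPA = [-0.0792 -1.0792]
A−BK = [0.1188 0.1188; -2.1584 -3.1584]
AᵀP(A−BK) = [0.8416 1.3416; 1.3416 3.0916]
P' = Q + AᵀP(A−BK) = [7.0916 3.5916; 3.5916 5.3416]
tr(P') = 12.4332

-0.0792 -1.0792


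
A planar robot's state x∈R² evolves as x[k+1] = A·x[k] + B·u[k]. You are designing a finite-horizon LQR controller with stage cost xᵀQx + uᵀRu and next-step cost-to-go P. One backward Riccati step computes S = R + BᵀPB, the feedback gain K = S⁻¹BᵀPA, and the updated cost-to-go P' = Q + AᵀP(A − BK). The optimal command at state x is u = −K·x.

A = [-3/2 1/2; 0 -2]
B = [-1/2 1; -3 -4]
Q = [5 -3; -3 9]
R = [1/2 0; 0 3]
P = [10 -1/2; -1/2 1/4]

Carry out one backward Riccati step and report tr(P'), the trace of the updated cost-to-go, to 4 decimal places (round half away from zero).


BᵀP = [-3.5000 -0.5000; 12.0000 -1.5000]
S = R + BᵀPB = [1/2 0; 0 3] + [3.2500 -1.5000; -1.5000 18.0000] = [3.7500 -1.5000; -1.5000 21.0000]
BᵀPA = [5.2500 -0.7500; -18.0000 9.0000]
K = S⁻¹·BᵀPA = [1.0882 -0.0294; -0.7794 0.4265]
A−BK = [-0.1765 0.0588; 0.1471 -0.3824]
AᵀP(A−BK) = [2.7574 -1.1691; -1.1691 0.6397]
P' = Q + AᵀP(A−BK) = [7.7574 -4.1691; -4.1691 9.6397]
tr(P') = 17.3971

17.3971


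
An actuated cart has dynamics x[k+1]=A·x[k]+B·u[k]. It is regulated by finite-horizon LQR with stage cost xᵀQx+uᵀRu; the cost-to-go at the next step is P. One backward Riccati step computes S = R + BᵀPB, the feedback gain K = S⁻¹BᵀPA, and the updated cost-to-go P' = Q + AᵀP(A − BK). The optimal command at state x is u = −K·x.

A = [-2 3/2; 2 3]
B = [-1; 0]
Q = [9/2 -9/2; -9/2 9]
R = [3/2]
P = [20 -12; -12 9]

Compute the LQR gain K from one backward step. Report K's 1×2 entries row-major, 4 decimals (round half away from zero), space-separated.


2.9767 0.2791

BᵀP = [-20.0000 12.0000]
S = R + BᵀPB = [3/2] + [20.0000] = [21.5000]
BᵀPA = [64.0000 6.0000]
K = S⁻¹·BᵀPA = [2.9767 0.2791]
A−BK = [0.9767 1.7791; 2.0000 3.0000]
AᵀP(A−BK) = [21.4884 12.1395; 12.1395 16.3256]
P' = Q + AᵀP(A−BK) = [25.9884 7.6395; 7.6395 25.3256]
tr(P') = 51.3140


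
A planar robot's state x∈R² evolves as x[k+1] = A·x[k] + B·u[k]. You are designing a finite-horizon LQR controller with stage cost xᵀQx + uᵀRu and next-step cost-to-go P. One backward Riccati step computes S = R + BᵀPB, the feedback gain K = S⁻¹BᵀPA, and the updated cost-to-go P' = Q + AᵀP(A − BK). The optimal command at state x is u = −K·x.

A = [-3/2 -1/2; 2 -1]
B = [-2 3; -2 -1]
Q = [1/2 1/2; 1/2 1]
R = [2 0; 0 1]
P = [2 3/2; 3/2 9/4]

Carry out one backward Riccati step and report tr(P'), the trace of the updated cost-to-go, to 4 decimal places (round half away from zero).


BᵀP = [-7.0000 -7.5000; 4.5000 2.2500]
S = R + BᵀPB = [2 0; 0 1] + [29.0000 -13.5000; -13.5000 11.2500] = [31.0000 -13.5000; -13.5000 12.2500]
BᵀPA = [-4.5000 11.0000; -2.2500 -4.5000]
K = S⁻¹·BᵀPA = [-0.4329 0.3747; -0.6608 0.0456]
A−BK = [-0.3835 0.1127; 0.4734 -0.2051]
AᵀP(A−BK) = [1.0652 -0.4614; -0.4614 0.3335]
P' = Q + AᵀP(A−BK) = [1.5652 0.0386; 0.0386 1.3335]
tr(P') = 2.8987

2.8987


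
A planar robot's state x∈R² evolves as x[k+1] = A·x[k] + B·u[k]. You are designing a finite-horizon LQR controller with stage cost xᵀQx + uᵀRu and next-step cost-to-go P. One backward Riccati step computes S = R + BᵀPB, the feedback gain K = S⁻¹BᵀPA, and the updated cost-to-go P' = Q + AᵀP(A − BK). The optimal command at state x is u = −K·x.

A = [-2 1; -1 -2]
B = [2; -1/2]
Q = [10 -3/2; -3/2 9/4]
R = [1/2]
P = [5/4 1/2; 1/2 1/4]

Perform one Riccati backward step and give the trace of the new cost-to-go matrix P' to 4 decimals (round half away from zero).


13.3630

BᵀP = [2.2500 0.8750]
S = R + BᵀPB = [1/2] + [4.0625] = [4.5625]
BᵀPA = [-5.3750 0.5000]
K = S⁻¹·BᵀPA = [-1.1781 0.1096]
A−BK = [0.3562 0.7808; -1.5890 -1.9452]
AᵀP(A−BK) = [0.9178 0.0890; 0.0890 0.1952]
P' = Q + AᵀP(A−BK) = [10.9178 -1.4110; -1.4110 2.4452]
tr(P') = 13.3630


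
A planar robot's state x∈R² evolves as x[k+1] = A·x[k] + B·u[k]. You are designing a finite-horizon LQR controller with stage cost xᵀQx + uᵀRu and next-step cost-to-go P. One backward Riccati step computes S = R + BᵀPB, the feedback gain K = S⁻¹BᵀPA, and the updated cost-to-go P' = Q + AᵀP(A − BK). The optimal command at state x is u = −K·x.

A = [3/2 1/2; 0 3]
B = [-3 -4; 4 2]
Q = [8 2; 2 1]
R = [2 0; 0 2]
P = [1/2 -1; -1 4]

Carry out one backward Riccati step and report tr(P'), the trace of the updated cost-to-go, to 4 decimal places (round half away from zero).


BᵀP = [-5.5000 19.0000; -4.0000 12.0000]
S = R + BᵀPB = [2 0; 0 2] + [92.5000 60.0000; 60.0000 40.0000] = [94.5000 60.0000; 60.0000 42.0000]
BᵀPA = [-8.2500 54.2500; -6.0000 34.0000]
K = S⁻¹·BᵀPA = [0.0366 0.6463; -0.1951 -0.1138]
A−BK = [0.8293 1.9837; 0.2439 0.6423]
AᵀP(A−BK) = [0.2561 0.5244; 0.5244 1.9309]
P' = Q + AᵀP(A−BK) = [8.2561 2.5244; 2.5244 2.9309]
tr(P') = 11.1870

11.1870


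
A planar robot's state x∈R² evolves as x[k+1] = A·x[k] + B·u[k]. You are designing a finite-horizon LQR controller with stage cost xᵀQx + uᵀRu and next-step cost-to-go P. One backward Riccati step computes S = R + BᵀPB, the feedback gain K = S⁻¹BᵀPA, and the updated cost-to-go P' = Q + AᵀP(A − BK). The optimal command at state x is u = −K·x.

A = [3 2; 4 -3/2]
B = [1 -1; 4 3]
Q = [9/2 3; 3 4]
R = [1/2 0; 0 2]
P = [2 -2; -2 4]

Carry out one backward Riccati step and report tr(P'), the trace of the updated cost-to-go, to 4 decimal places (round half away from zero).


13.7034

BᵀP = [-6.0000 14.0000; -8.0000 14.0000]
S = R + BᵀPB = [1/2 0; 0 2] + [50.0000 48.0000; 48.0000 50.0000] = [50.5000 48.0000; 48.0000 52.0000]
BᵀPA = [38.0000 -33.0000; 32.0000 -37.0000]
K = S⁻¹·BᵀPA = [1.3665 0.1863; -0.6460 -0.8835]
A−BK = [0.9876 0.9301; 0.4720 0.4053]
AᵀP(A−BK) = [2.7453 2.1925; 2.1925 2.4581]
P' = Q + AᵀP(A−BK) = [7.2453 5.1925; 5.1925 6.4581]
tr(P') = 13.7034


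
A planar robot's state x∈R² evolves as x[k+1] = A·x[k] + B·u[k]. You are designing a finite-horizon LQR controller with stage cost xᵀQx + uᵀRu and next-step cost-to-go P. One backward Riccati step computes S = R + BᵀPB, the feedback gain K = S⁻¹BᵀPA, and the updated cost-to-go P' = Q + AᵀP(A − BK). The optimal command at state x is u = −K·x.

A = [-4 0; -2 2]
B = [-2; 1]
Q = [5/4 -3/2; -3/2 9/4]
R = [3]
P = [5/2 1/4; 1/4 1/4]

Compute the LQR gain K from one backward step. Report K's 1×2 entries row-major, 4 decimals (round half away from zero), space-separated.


BᵀP = [-4.7500 -0.2500]
S = R + BᵀPB = [3] + [9.2500] = [12.2500]
BᵀPA = [19.5000 -0.5000]
K = S⁻¹·BᵀPA = [1.5918 -0.0408]
A−BK = [-0.8163 -0.0816; -3.5918 2.0408]
AᵀP(A−BK) = [13.9592 -2.2041; -2.2041 0.9796]
P' = Q + AᵀP(A−BK) = [15.2092 -3.7041; -3.7041 3.2296]
tr(P') = 18.4388

1.5918 -0.0408


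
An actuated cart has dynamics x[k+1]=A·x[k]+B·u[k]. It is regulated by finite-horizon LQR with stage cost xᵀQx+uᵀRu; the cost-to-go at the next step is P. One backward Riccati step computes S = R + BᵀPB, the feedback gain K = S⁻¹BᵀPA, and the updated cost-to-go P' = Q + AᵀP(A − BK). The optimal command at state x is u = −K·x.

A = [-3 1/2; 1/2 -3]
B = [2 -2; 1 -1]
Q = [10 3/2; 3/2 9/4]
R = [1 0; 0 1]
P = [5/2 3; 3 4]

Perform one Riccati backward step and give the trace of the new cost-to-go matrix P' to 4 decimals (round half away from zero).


15.2429

BᵀP = [8.0000 10.0000; -8.0000 -10.0000]
S = R + BᵀPB = [1 0; 0 1] + [26.0000 -26.0000; -26.0000 26.0000] = [27.0000 -26.0000; -26.0000 27.0000]
BᵀPA = [-19.0000 -26.0000; 19.0000 26.0000]
K = S⁻¹·BᵀPA = [-0.3585 -0.4906; 0.3585 0.4906]
A−BK = [-1.5660 2.4623; 1.2170 -2.0189]
AᵀP(A−BK) = [0.8774 -0.6415; -0.6415 2.1156]
P' = Q + AᵀP(A−BK) = [10.8774 0.8585; 0.8585 4.3656]
tr(P') = 15.2429


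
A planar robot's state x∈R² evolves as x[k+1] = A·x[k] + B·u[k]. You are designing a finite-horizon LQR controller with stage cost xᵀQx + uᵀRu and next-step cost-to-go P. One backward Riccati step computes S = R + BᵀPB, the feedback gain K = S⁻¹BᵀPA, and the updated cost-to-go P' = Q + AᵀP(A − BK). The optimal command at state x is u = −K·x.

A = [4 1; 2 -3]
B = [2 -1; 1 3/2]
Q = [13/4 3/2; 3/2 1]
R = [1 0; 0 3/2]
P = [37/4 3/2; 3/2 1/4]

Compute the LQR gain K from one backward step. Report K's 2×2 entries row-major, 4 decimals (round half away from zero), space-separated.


1.8126 0.2064 -0.4162 -0.0739

BᵀP = [20.0000 3.2500; -7.0000 -1.1250]
S = R + BᵀPB = [1 0; 0 3/2] + [43.2500 -15.1250; -15.1250 5.3125] = [44.2500 -15.1250; -15.1250 6.8125]
BᵀPA = [86.5000 10.2500; -30.2500 -3.6250]
K = S⁻¹·BᵀPA = [1.8126 0.2064; -0.4162 -0.0739]
A−BK = [-0.0413 0.5133; 0.8117 -3.0954]
AᵀP(A−BK) = [3.6251 0.4127; 0.4127 0.1167]
P' = Q + AᵀP(A−BK) = [6.8751 1.9127; 1.9127 1.1167]
tr(P') = 7.9918


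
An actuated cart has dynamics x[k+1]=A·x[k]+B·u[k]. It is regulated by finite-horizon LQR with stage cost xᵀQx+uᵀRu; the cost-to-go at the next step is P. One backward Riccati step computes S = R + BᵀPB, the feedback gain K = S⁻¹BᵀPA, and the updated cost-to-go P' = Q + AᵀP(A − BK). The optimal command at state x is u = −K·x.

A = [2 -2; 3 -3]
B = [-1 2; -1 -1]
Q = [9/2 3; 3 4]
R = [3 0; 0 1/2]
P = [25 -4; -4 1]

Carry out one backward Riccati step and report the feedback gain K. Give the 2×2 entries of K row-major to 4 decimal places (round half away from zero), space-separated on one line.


BᵀP = [-21.0000 3.0000; 54.0000 -9.0000]
S = R + BᵀPB = [3 0; 0 1/2] + [18.0000 -45.0000; -45.0000 117.0000] = [21.0000 -45.0000; -45.0000 117.5000]
BᵀPA = [-33.0000 33.0000; 81.0000 -81.0000]
K = S⁻¹·BᵀPA = [-0.5254 0.5254; 0.4881 -0.4881]
A−BK = [0.4983 -0.4983; 2.9627 -2.9627]
AᵀP(A−BK) = [4.1220 -4.1220; -4.1220 4.1220]
P' = Q + AᵀP(A−BK) = [8.6220 -1.1220; -1.1220 8.1220]
tr(P') = 16.7441

-0.5254 0.5254 0.4881 -0.4881


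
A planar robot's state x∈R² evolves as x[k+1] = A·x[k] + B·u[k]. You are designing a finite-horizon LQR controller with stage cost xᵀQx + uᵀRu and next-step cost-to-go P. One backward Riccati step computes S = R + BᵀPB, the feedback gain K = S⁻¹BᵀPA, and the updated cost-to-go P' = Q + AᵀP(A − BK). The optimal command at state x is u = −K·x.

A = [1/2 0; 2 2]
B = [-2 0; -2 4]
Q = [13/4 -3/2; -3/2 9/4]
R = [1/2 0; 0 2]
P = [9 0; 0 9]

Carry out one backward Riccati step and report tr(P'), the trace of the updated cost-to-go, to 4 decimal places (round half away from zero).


6.2936

BᵀP = [-18.0000 -18.0000; 0.0000 36.0000]
S = R + BᵀPB = [1/2 0; 0 2] + [72.0000 -72.0000; -72.0000 144.0000] = [72.5000 -72.0000; -72.0000 146.0000]
BᵀPA = [-45.0000 -36.0000; 72.0000 72.0000]
K = S⁻¹·BᵀPA = [-0.2566 -0.0133; 0.3666 0.4866]
A−BK = [-0.0132 -0.0267; 0.0204 0.0270]
AᵀP(A−BK) = [0.3070 0.3666; 0.3666 0.4866]
P' = Q + AᵀP(A−BK) = [3.5570 -1.1334; -1.1334 2.7366]
tr(P') = 6.2936


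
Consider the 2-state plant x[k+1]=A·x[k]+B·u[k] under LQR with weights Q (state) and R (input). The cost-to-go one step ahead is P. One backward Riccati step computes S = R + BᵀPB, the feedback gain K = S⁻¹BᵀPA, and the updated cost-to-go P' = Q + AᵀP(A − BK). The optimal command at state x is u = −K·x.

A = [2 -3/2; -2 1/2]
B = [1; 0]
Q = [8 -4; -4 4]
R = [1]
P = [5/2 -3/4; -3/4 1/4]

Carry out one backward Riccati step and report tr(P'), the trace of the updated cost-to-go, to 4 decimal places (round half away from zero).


BᵀP = [2.5000 -0.7500]
S = R + BᵀPB = [1] + [2.5000] = [3.5000]
BᵀPA = [6.5000 -4.1250]
K = S⁻¹·BᵀPA = [1.8571 -1.1786]
A−BK = [0.1429 -0.3214; -2.0000 0.5000]
AᵀP(A−BK) = [4.9286 -3.0893; -3.0893 1.9509]
P' = Q + AᵀP(A−BK) = [12.9286 -7.0893; -7.0893 5.9509]
tr(P') = 18.8795

18.8795


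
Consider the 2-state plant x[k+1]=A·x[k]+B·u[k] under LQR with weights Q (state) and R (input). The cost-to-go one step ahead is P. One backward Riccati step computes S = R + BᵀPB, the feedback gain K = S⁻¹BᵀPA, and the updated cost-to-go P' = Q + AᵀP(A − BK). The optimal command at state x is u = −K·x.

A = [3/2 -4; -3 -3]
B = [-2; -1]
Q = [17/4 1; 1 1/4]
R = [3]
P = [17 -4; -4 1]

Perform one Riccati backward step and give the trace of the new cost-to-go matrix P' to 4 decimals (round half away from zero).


BᵀP = [-30.0000 7.0000]
S = R + BᵀPB = [3] + [53.0000] = [56.0000]
BᵀPA = [-66.0000 99.0000]
K = S⁻¹·BᵀPA = [-1.1786 1.7679]
A−BK = [-0.8571 -0.4643; -4.1786 -1.2321]
AᵀP(A−BK) = [5.4643 -6.3214; -6.3214 9.9821]
P' = Q + AᵀP(A−BK) = [9.7143 -5.3214; -5.3214 10.2321]
tr(P') = 19.9464

19.9464


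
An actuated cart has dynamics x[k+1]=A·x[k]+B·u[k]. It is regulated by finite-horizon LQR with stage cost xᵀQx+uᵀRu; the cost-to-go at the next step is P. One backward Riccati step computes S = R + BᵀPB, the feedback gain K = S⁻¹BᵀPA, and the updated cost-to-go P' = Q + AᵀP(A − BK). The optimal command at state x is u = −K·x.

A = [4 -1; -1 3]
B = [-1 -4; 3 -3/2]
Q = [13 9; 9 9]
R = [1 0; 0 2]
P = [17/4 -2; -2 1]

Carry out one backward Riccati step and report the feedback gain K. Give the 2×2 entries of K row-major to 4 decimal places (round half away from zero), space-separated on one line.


BᵀP = [-10.2500 5.0000; -14.0000 6.5000]
S = R + BᵀPB = [1 0; 0 2] + [25.2500 33.5000; 33.5000 46.2500] = [26.2500 33.5000; 33.5000 48.2500]
BᵀPA = [-46.0000 25.2500; -62.5000 33.5000]
K = S⁻¹·BᵀPA = [-0.8714 0.6657; -0.6903 0.2321]
A−BK = [0.3673 0.5942; 0.5786 1.3512]
AᵀP(A−BK) = [1.7705 -0.8714; -0.8714 0.6657]
P' = Q + AᵀP(A−BK) = [14.7705 8.1286; 8.1286 9.6657]
tr(P') = 24.4361

-0.8714 0.6657 -0.6903 0.2321


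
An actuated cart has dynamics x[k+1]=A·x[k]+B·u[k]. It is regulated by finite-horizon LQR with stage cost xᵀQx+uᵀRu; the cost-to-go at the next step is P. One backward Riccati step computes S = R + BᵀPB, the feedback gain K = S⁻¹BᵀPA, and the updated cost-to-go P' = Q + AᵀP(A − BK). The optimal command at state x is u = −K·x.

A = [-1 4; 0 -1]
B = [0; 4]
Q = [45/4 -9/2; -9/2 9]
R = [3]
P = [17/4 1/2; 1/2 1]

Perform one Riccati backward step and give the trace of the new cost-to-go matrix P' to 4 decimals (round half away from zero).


BᵀP = [2.0000 4.0000]
S = R + BᵀPB = [3] + [16.0000] = [19.0000]
BᵀPA = [-2.0000 4.0000]
K = S⁻¹·BᵀPA = [-0.1053 0.2105]
A−BK = [-1.0000 4.0000; 0.4211 -1.8421]
AᵀP(A−BK) = [4.0395 -16.0789; -16.0789 64.1579]
P' = Q + AᵀP(A−BK) = [15.2895 -20.5789; -20.5789 73.1579]
tr(P') = 88.4474

88.4474


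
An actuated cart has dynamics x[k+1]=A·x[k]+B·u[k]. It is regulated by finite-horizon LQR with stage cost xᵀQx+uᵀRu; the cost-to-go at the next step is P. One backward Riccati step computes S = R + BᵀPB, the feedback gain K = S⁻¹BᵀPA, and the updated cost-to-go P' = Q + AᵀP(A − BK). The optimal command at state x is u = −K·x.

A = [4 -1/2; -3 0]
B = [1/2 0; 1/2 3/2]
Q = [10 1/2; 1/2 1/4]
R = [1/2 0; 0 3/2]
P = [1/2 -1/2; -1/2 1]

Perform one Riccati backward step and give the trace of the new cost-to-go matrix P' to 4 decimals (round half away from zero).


24.3351

BᵀP = [0.0000 0.2500; -0.7500 1.5000]
S = R + BᵀPB = [1/2 0; 0 3/2] + [0.1250 0.3750; 0.3750 2.2500] = [0.6250 0.3750; 0.3750 3.7500]
BᵀPA = [-0.7500 0.0000; -7.5000 0.3750]
K = S⁻¹·BᵀPA = [0.0000 -0.0638; -2.0000 0.1064]
A−BK = [4.0000 -0.4681; 0.0000 -0.1277]
AᵀP(A−BK) = [14.0000 -1.0000; -1.0000 0.0851]
P' = Q + AᵀP(A−BK) = [24.0000 -0.5000; -0.5000 0.3351]
tr(P') = 24.3351


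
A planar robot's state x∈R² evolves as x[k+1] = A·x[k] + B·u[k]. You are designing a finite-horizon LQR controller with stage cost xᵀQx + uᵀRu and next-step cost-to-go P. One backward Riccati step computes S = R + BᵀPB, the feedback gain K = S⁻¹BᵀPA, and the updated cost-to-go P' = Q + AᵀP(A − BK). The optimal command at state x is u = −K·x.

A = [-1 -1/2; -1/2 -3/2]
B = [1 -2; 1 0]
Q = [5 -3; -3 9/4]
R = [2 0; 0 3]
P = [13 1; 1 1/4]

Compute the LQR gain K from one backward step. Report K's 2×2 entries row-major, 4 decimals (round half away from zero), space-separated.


-0.2936 -0.2436 0.3414 0.1669

BᵀP = [14.0000 1.2500; -26.0000 -2.0000]
S = R + BᵀPB = [2 0; 0 3] + [15.2500 -28.0000; -28.0000 52.0000] = [17.2500 -28.0000; -28.0000 55.0000]
BᵀPA = [-14.6250 -8.8750; 27.0000 16.0000]
K = S⁻¹·BᵀPA = [-0.2936 -0.2436; 0.3414 0.1669]
A−BK = [-0.0235 0.0774; -0.2064 -1.2564]
AᵀP(A−BK) = [0.5497 0.3687; 0.3687 0.4803]
P' = Q + AᵀP(A−BK) = [5.5497 -2.6313; -2.6313 2.7303]
tr(P') = 8.2800


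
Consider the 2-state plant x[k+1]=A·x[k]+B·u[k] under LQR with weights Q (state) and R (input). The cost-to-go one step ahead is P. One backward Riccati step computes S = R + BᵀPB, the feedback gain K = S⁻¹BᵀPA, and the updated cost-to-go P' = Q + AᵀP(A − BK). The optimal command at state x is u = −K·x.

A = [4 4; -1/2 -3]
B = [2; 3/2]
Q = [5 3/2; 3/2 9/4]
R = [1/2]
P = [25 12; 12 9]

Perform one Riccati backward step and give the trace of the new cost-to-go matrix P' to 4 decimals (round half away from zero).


BᵀP = [68.0000 37.5000]
S = R + BᵀPB = [1/2] + [192.2500] = [192.7500]
BᵀPA = [253.2500 159.5000]
K = S⁻¹·BᵀPA = [1.3139 0.8275]
A−BK = [1.3722 2.3450; -2.4708 -4.2412]
AᵀP(A−BK) = [21.5104 35.9364; 35.9364 61.0143]
P' = Q + AᵀP(A−BK) = [26.5104 37.4364; 37.4364 63.2643]
tr(P') = 89.7746

89.7746


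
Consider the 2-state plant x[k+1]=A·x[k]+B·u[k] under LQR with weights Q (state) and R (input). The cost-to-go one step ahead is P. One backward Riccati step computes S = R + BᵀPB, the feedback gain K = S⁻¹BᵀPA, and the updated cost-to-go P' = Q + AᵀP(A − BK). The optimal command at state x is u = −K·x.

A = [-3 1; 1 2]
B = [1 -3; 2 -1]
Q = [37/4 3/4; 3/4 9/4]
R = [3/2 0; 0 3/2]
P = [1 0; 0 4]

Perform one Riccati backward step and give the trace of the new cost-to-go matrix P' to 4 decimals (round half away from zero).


BᵀP = [1.0000 8.0000; -3.0000 -4.0000]
S = R + BᵀPB = [3/2 0; 0 3/2] + [17.0000 -11.0000; -11.0000 13.0000] = [18.5000 -11.0000; -11.0000 14.5000]
BᵀPA = [5.0000 17.0000; 5.0000 -11.0000]
K = S⁻¹·BᵀPA = [0.8659 0.8523; 1.0017 -0.1121]
A−BK = [-0.8608 -0.1885; 0.2699 0.1834]
AᵀP(A−BK) = [3.6621 1.2988; 1.2988 1.2784]
P' = Q + AᵀP(A−BK) = [12.9121 2.0488; 2.0488 3.5284]
tr(P') = 16.4406

16.4406


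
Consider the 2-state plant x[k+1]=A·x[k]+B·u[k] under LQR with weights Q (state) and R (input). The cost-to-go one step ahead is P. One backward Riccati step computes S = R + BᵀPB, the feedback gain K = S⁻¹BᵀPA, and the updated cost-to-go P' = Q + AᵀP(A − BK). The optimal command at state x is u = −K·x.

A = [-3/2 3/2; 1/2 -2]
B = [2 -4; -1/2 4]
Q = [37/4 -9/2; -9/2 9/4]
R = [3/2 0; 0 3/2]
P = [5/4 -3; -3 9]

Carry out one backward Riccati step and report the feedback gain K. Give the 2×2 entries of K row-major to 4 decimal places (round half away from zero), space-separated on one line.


BᵀP = [4.0000 -10.5000; -17.0000 48.0000]
S = R + BᵀPB = [3/2 0; 0 3/2] + [13.2500 -58.0000; -58.0000 260.0000] = [14.7500 -58.0000; -58.0000 261.5000]
BᵀPA = [-11.2500 27.0000; 49.5000 -121.5000]
K = S⁻¹·BᵀPA = [-0.1437 0.0274; 0.1574 -0.4586]
A−BK = [-0.5829 -0.3890; -0.2015 -0.1521]
AᵀP(A−BK) = [0.1536 -0.0560; -0.0560 0.3589]
P' = Q + AᵀP(A−BK) = [9.4036 -4.5560; -4.5560 2.6089]
tr(P') = 12.0125

-0.1437 0.0274 0.1574 -0.4586


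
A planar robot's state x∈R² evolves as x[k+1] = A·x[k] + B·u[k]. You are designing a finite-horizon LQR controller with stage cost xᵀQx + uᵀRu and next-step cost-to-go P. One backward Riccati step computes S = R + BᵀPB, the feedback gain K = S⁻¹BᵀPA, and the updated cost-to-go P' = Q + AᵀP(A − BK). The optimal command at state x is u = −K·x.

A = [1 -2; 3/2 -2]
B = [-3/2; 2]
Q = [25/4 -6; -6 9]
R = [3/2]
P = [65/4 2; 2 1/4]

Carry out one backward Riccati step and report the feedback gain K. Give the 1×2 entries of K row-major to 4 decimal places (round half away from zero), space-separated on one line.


BᵀP = [-20.3750 -2.5000]
S = R + BᵀPB = [3/2] + [25.5625] = [27.0625]
BᵀPA = [-24.1250 45.7500]
K = S⁻¹·BᵀPA = [-0.8915 1.6905]
A−BK = [-0.3372 0.5358; 3.2829 -5.3811]
AᵀP(A−BK) = [1.3061 -2.4659; -2.4659 4.6582]
P' = Q + AᵀP(A−BK) = [7.5561 -8.4659; -8.4659 13.6582]
tr(P') = 21.2143

-0.8915 1.6905


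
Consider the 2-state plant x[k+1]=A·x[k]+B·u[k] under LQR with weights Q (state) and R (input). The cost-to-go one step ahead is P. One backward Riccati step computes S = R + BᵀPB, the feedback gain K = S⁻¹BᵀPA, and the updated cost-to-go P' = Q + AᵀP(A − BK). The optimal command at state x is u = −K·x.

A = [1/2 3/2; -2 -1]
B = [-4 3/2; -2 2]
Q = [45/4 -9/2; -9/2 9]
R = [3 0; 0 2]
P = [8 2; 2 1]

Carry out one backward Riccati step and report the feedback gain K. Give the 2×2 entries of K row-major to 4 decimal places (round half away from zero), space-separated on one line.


-0.1418 -0.3321 -0.3470 -0.1549

BᵀP = [-36.0000 -10.0000; 16.0000 5.0000]
S = R + BᵀPB = [3 0; 0 2] + [164.0000 -74.0000; -74.0000 34.0000] = [167.0000 -74.0000; -74.0000 36.0000]
BᵀPA = [2.0000 -44.0000; -2.0000 19.0000]
K = S⁻¹·BᵀPA = [-0.1418 -0.3321; -0.3470 -0.1549]
A−BK = [0.4534 0.4039; -1.5896 -1.3545]
AᵀP(A−BK) = [1.5896 1.3545; 1.3545 1.3302]
P' = Q + AᵀP(A−BK) = [12.8396 -3.1455; -3.1455 10.3302]
tr(P') = 23.1698


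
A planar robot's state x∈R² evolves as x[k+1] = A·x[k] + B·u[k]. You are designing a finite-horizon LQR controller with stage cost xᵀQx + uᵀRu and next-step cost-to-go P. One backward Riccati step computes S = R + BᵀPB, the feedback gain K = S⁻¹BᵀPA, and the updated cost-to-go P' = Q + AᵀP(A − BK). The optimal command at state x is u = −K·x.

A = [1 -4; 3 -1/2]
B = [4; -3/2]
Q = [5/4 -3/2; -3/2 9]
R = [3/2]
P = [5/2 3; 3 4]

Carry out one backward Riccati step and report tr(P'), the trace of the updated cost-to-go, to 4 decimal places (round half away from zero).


38.5603

BᵀP = [5.5000 6.0000]
S = R + BᵀPB = [3/2] + [13.0000] = [14.5000]
BᵀPA = [23.5000 -25.0000]
K = S⁻¹·BᵀPA = [1.6207 -1.7241]
A−BK = [-5.4828 2.8966; 5.4310 -3.0862]
AᵀP(A−BK) = [18.4138 -12.9828; -12.9828 9.8966]
P' = Q + AᵀP(A−BK) = [19.6638 -14.4828; -14.4828 18.8966]
tr(P') = 38.5603


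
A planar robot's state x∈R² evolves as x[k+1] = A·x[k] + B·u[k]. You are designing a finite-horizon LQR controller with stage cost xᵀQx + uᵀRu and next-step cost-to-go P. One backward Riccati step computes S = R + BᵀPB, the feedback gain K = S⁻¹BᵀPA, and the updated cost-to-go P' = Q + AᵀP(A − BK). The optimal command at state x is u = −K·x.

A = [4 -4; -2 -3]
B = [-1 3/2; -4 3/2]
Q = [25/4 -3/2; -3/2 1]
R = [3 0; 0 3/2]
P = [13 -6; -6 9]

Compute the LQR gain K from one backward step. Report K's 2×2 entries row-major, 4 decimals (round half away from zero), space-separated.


1.8321 -0.2547 3.5506 -2.6150

BᵀP = [11.0000 -30.0000; 10.5000 4.5000]
S = R + BᵀPB = [3 0; 0 3/2] + [109.0000 -28.5000; -28.5000 22.5000] = [112.0000 -28.5000; -28.5000 24.0000]
BᵀPA = [104.0000 46.0000; 33.0000 -55.5000]
K = S⁻¹·BᵀPA = [1.8321 -0.2547; 3.5506 -2.6150]
A−BK = [0.5062 -0.3323; 0.0024 -0.0964]
AᵀP(A−BK) = [32.2959 -17.2179; -17.2179 11.5862]
P' = Q + AᵀP(A−BK) = [38.5459 -18.7179; -18.7179 12.5862]
tr(P') = 51.1320


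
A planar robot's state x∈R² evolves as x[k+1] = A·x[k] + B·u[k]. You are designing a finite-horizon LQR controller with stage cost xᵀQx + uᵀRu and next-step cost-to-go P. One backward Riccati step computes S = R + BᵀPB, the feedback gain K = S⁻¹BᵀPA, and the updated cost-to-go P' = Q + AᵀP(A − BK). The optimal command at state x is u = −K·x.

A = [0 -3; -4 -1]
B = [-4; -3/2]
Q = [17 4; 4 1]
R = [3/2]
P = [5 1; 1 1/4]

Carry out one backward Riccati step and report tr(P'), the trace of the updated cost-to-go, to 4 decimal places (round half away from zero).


BᵀP = [-21.5000 -4.3750]
S = R + BᵀPB = [3/2] + [92.5625] = [94.0625]
BᵀPA = [17.5000 68.8750]
K = S⁻¹·BᵀPA = [0.1860 0.7322]
A−BK = [0.7442 -0.0711; -3.7209 0.0983]
AᵀP(A−BK) = [0.7442 0.1860; 0.1860 0.8179]
P' = Q + AᵀP(A−BK) = [17.7442 4.1860; 4.1860 1.8179]
tr(P') = 19.5621

19.5621


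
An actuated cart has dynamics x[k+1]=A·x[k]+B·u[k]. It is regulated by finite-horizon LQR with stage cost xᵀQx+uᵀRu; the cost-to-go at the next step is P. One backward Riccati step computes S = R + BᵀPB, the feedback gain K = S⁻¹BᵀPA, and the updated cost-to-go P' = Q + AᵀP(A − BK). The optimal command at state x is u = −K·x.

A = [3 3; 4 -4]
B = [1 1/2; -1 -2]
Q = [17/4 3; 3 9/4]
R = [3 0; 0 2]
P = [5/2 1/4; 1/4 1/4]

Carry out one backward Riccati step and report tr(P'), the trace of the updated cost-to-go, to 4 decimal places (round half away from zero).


40.1347

BᵀP = [2.2500 0.0000; 0.7500 -0.3750]
S = R + BᵀPB = [3 0; 0 2] + [2.2500 1.1250; 1.1250 1.1250] = [5.2500 1.1250; 1.1250 3.1250]
BᵀPA = [6.7500 6.7500; 0.7500 3.7500]
K = S⁻¹·BᵀPA = [1.3375 1.1146; -0.2415 0.7988]
A−BK = [1.7833 1.4861; 4.8545 -1.2879]
AᵀP(A−BK) = [23.6533 10.3777; 10.3777 9.9814]
P' = Q + AᵀP(A−BK) = [27.9033 13.3777; 13.3777 12.2314]
tr(P') = 40.1347


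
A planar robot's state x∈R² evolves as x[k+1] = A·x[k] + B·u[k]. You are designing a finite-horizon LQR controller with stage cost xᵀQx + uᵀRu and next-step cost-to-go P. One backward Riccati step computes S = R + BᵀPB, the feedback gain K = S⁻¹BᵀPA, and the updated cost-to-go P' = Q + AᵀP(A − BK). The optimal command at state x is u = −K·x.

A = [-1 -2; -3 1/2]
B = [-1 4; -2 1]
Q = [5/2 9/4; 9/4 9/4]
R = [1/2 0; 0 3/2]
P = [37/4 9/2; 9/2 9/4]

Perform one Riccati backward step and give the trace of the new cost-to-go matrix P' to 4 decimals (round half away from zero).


BᵀP = [-18.2500 -9.0000; 41.5000 20.2500]
S = R + BᵀPB = [1/2 0; 0 3/2] + [36.2500 -82.0000; -82.0000 186.2500] = [36.7500 -82.0000; -82.0000 187.7500]
BᵀPA = [45.2500 32.0000; -102.2500 -72.8750]
K = S⁻¹·BᵀPA = [0.6324 0.1834; -0.2684 -0.3080]
A−BK = [0.7060 -0.5844; -1.4668 1.1749]
AᵀP(A−BK) = [0.4394 0.0781; 0.0781 0.2446]
P' = Q + AᵀP(A−BK) = [2.9394 2.3281; 2.3281 2.4946]
tr(P') = 5.4340

5.4340


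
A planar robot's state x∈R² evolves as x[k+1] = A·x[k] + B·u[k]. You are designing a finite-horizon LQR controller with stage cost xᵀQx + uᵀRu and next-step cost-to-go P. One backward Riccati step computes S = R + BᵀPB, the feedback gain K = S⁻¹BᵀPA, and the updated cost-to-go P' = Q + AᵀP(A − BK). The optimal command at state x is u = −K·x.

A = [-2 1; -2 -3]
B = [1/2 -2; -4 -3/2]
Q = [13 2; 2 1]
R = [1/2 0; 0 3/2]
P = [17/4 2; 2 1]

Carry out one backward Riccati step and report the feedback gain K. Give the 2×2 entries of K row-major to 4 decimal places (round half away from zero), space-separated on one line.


0.5867 0.4295 0.7471 -0.0605

BᵀP = [-5.8750 -3.0000; -11.5000 -5.5000]
S = R + BᵀPB = [1/2 0; 0 3/2] + [9.0625 16.2500; 16.2500 31.2500] = [9.5625 16.2500; 16.2500 32.7500]
BᵀPA = [17.7500 3.1250; 34.0000 5.0000]
K = S⁻¹·BᵀPA = [0.5867 0.4295; 0.7471 -0.0605]
A−BK = [-0.7992 0.6643; 1.4674 -1.3726]
AᵀP(A−BK) = [1.1861 -0.0687; -0.0687 0.2100]
P' = Q + AᵀP(A−BK) = [14.1861 1.9313; 1.9313 1.2100]
tr(P') = 15.3961


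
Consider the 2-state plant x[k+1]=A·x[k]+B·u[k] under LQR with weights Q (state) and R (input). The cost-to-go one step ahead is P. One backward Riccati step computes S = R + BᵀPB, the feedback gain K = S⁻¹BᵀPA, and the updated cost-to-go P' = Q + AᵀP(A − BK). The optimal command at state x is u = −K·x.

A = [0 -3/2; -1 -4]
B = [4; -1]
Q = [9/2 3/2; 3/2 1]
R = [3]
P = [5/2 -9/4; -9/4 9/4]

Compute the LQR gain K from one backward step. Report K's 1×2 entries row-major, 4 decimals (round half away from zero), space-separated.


BᵀP = [12.2500 -11.2500]
S = R + BᵀPB = [3] + [60.2500] = [63.2500]
BᵀPA = [11.2500 26.6250]
K = S⁻¹·BᵀPA = [0.1779 0.4209]
A−BK = [-0.7115 -3.1838; -0.8221 -3.5791]
AᵀP(A−BK) = [0.2490 0.8893; 0.8893 3.4172]
P' = Q + AᵀP(A−BK) = [4.7490 2.3893; 2.3893 4.4172]
tr(P') = 9.1663

0.1779 0.4209


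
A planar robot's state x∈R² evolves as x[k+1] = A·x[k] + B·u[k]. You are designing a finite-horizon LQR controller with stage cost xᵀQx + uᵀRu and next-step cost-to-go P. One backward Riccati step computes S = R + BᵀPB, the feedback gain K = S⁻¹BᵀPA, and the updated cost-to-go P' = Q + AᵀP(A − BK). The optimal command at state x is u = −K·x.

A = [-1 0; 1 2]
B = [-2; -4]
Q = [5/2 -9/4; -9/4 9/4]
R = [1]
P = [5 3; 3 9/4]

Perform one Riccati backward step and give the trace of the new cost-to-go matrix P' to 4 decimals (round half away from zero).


5.9619

BᵀP = [-22.0000 -15.0000]
S = R + BᵀPB = [1] + [104.0000] = [105.0000]
BᵀPA = [7.0000 -30.0000]
K = S⁻¹·BᵀPA = [0.0667 -0.2857]
A−BK = [-0.8667 -0.5714; 1.2667 0.8571]
AᵀP(A−BK) = [0.7833 0.5000; 0.5000 0.4286]
P' = Q + AᵀP(A−BK) = [3.2833 -1.7500; -1.7500 2.6786]
tr(P') = 5.9619


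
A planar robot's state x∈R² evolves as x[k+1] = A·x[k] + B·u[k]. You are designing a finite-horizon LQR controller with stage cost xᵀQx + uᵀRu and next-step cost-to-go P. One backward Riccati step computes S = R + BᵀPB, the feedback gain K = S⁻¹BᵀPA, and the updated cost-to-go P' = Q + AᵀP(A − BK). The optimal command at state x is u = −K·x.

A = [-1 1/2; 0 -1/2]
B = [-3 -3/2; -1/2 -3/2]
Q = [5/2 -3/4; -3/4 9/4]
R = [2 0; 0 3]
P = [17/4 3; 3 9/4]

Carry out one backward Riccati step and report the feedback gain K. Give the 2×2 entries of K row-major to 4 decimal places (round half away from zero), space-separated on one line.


BᵀP = [-14.2500 -10.1250; -10.8750 -7.8750]
S = R + BᵀPB = [2 0; 0 3] + [47.8125 36.5625; 36.5625 28.1250] = [49.8125 36.5625; 36.5625 31.1250]
BᵀPA = [14.2500 -2.0625; 10.8750 -1.5000]
K = S⁻¹·BᵀPA = [0.2150 -0.0438; 0.0969 0.0032]
A−BK = [-0.2098 0.3735; 0.2528 -0.5170]
AᵀP(A−BK) = [0.1332 -0.0363; -0.0363 0.0396]
P' = Q + AᵀP(A−BK) = [2.6332 -0.7863; -0.7863 2.2896]
tr(P') = 4.9228

0.2150 -0.0438 0.0969 0.0032


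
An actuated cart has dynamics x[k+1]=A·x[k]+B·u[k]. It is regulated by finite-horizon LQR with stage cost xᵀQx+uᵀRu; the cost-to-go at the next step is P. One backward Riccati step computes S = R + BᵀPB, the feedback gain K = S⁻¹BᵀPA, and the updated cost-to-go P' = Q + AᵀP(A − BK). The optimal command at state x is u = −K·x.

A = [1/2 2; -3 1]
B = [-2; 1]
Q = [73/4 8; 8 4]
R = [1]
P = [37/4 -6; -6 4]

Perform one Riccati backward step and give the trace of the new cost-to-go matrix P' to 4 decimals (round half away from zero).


24.0616

BᵀP = [-24.5000 16.0000]
S = R + BᵀPB = [1] + [65.0000] = [66.0000]
BᵀPA = [-60.2500 -33.0000]
K = S⁻¹·BᵀPA = [-0.9129 -0.5000]
A−BK = [-1.3258 1.0000; -2.0871 1.5000]
AᵀP(A−BK) = [1.3116 0.1250; 0.1250 0.5000]
P' = Q + AᵀP(A−BK) = [19.5616 8.1250; 8.1250 4.5000]
tr(P') = 24.0616


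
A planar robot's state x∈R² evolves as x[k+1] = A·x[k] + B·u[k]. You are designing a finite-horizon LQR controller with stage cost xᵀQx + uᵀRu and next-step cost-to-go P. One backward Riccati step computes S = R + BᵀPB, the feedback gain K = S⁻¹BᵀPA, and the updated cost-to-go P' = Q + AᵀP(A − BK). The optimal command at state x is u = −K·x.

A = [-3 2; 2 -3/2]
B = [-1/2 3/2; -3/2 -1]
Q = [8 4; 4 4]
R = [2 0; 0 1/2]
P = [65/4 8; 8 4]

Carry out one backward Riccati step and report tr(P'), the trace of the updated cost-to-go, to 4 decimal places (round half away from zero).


BᵀP = [-20.1250 -10.0000; 16.3750 8.0000]
S = R + BᵀPB = [2 0; 0 1/2] + [25.0625 -20.1875; -20.1875 16.5625] = [27.0625 -20.1875; -20.1875 17.0625]
BᵀPA = [40.3750 -25.2500; -33.1250 20.7500]
K = S⁻¹·BᵀPA = [0.3723 -0.2202; -1.5009 0.9556]
A−BK = [-0.5625 0.4565; 1.0576 -0.8746]
AᵀP(A−BK) = [1.5009 -0.9556; -0.9556 0.6115]
P' = Q + AᵀP(A−BK) = [9.5009 3.0444; 3.0444 4.6115]
tr(P') = 14.1124

14.1124


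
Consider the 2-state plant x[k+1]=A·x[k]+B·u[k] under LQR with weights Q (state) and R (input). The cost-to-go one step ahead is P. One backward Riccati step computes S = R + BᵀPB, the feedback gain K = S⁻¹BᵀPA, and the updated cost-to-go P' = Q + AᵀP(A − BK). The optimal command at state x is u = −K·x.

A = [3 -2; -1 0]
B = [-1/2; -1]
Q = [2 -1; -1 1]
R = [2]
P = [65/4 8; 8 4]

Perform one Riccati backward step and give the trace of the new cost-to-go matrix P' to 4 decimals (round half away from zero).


22.4187

BᵀP = [-16.1250 -8.0000]
S = R + BᵀPB = [2] + [16.0625] = [18.0625]
BᵀPA = [-40.3750 32.2500]
K = S⁻¹·BᵀPA = [-2.2353 1.7855]
A−BK = [1.8824 -1.1073; -3.2353 1.7855]
AᵀP(A−BK) = [12.0000 -9.4118; -9.4118 7.4187]
P' = Q + AᵀP(A−BK) = [14.0000 -10.4118; -10.4118 8.4187]
tr(P') = 22.4187


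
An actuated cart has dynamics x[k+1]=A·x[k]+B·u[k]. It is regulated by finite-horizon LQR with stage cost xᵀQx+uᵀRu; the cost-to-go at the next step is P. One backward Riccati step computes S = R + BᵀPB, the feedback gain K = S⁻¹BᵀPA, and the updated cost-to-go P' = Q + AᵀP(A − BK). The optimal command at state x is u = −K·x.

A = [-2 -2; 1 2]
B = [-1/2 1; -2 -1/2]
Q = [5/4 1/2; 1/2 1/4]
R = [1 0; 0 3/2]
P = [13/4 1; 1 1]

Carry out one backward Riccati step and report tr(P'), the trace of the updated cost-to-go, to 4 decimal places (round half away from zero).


BᵀP = [-3.6250 -2.5000; 2.7500 0.5000]
S = R + BᵀPB = [1 0; 0 3/2] + [6.8125 -2.3750; -2.3750 2.5000] = [7.8125 -2.3750; -2.3750 4.0000]
BᵀPA = [4.7500 2.2500; -5.0000 -4.5000]
K = S⁻¹·BᵀPA = [0.2782 -0.0659; -1.0848 -1.1641]
A−BK = [-0.7761 -0.8688; 1.0140 1.2862]
AᵀP(A−BK) = [3.2544 3.4924; 3.4924 3.9097]
P' = Q + AᵀP(A−BK) = [4.5044 3.9924; 3.9924 4.1597]
tr(P') = 8.6641

8.6641


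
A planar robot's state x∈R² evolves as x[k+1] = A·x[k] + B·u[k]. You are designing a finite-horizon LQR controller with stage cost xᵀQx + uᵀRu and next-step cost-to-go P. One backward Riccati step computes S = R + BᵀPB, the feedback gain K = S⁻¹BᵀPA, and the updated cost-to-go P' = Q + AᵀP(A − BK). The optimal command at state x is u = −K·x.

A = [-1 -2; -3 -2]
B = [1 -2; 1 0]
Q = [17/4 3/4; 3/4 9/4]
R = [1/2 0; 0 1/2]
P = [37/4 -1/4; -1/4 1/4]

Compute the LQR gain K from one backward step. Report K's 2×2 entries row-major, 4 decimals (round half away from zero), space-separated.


-0.9767 -0.8372 -0.0155 0.5581

BᵀP = [9.0000 0.0000; -18.5000 0.5000]
S = R + BᵀPB = [1/2 0; 0 1/2] + [9.0000 -18.0000; -18.0000 37.0000] = [9.5000 -18.0000; -18.0000 37.5000]
BᵀPA = [-9.0000 -18.0000; 17.0000 36.0000]
K = S⁻¹·BᵀPA = [-0.9767 -0.8372; -0.0155 0.5581]
A−BK = [-0.0543 -0.0465; -2.0233 -1.1628]
AᵀP(A−BK) = [1.4729 0.9767; 0.9767 0.8372]
P' = Q + AᵀP(A−BK) = [5.7229 1.7267; 1.7267 3.0872]
tr(P') = 8.8101


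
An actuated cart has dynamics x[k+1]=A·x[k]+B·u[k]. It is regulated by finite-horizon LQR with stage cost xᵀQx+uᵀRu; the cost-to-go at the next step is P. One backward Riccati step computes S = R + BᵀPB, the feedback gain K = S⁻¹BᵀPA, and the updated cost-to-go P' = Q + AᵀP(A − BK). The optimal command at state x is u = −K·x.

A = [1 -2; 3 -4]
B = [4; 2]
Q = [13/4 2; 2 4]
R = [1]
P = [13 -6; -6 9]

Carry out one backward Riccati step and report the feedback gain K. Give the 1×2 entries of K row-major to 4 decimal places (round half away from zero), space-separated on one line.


0.1477 -0.3758

BᵀP = [40.0000 -6.0000]
S = R + BᵀPB = [1] + [148.0000] = [149.0000]
BᵀPA = [22.0000 -56.0000]
K = S⁻¹·BᵀPA = [0.1477 -0.3758]
A−BK = [0.4094 -0.4966; 2.7047 -3.2483]
AᵀP(A−BK) = [54.7517 -65.7315; -65.7315 78.9530]
P' = Q + AᵀP(A−BK) = [58.0017 -63.7315; -63.7315 82.9530]
tr(P') = 140.9547


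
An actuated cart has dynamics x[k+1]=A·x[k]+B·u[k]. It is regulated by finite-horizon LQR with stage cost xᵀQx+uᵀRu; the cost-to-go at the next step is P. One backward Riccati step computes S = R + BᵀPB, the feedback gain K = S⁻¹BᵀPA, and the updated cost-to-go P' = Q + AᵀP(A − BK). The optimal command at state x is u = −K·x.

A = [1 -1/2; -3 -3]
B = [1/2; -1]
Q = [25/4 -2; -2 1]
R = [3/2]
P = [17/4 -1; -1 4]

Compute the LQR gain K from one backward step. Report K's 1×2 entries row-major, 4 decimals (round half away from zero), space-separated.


BᵀP = [3.1250 -4.5000]
S = R + BᵀPB = [3/2] + [6.0625] = [7.5625]
BᵀPA = [16.6250 11.9375]
K = S⁻¹·BᵀPA = [2.1983 1.5785]
A−BK = [-0.0992 -1.2893; -0.8017 -1.4215]
AᵀP(A−BK) = [9.7025 9.1322; 9.1322 15.2190]
P' = Q + AᵀP(A−BK) = [15.9525 7.1322; 7.1322 16.2190]
tr(P') = 32.1715

2.1983 1.5785


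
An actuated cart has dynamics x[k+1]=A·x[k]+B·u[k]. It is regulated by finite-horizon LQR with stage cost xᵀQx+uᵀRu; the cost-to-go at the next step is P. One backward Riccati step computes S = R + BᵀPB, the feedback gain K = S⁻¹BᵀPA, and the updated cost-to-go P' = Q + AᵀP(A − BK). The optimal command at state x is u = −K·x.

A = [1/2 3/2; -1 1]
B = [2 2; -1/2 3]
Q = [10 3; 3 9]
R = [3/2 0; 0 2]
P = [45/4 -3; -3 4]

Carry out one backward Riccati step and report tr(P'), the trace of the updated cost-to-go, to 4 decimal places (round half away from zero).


19.9566

BᵀP = [24.0000 -8.0000; 13.5000 6.0000]
S = R + BᵀPB = [3/2 0; 0 2] + [52.0000 24.0000; 24.0000 45.0000] = [53.5000 24.0000; 24.0000 47.0000]
BᵀPA = [20.0000 28.0000; 0.7500 26.2500]
K = S⁻¹·BᵀPA = [0.4756 0.3539; -0.2269 0.3778]
A−BK = [0.0026 0.0366; -0.0814 0.0435]
AᵀP(A−BK) = [0.4702 0.0765; 0.0765 0.4864]
P' = Q + AᵀP(A−BK) = [10.4702 3.0765; 3.0765 9.4864]
tr(P') = 19.9566


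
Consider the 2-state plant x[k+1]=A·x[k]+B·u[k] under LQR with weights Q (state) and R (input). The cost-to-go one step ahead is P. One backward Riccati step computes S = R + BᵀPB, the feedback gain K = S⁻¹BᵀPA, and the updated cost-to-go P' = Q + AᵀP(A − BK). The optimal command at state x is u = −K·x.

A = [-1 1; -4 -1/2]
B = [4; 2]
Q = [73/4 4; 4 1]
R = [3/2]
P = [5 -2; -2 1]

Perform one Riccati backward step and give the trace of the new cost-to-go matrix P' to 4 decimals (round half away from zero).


23.5561

BᵀP = [16.0000 -6.0000]
S = R + BᵀPB = [3/2] + [52.0000] = [53.5000]
BᵀPA = [8.0000 19.0000]
K = S⁻¹·BᵀPA = [0.1495 0.3551]
A−BK = [-1.5981 -0.4206; -4.2991 -1.2103]
AᵀP(A−BK) = [3.8037 1.1589; 1.1589 0.5023]
P' = Q + AᵀP(A−BK) = [22.0537 5.1589; 5.1589 1.5023]
tr(P') = 23.5561
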